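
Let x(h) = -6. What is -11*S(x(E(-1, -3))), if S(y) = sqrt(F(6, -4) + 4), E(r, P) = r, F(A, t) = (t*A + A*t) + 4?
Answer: -22*I*sqrt(10) ≈ -69.57*I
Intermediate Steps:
F(A, t) = 4 + 2*A*t (F(A, t) = (A*t + A*t) + 4 = 2*A*t + 4 = 4 + 2*A*t)
S(y) = 2*I*sqrt(10) (S(y) = sqrt((4 + 2*6*(-4)) + 4) = sqrt((4 - 48) + 4) = sqrt(-44 + 4) = sqrt(-40) = 2*I*sqrt(10))
-11*S(x(E(-1, -3))) = -22*I*sqrt(10)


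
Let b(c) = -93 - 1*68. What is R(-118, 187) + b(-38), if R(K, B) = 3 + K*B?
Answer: -22224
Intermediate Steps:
R(K, B) = 3 + B*K
b(c) = -161 (b(c) = -93 - 68 = -161)
R(-118, 187) + b(-38) = (3 + 187*(-118)) - 161 = (3 - 22066) - 161 = -22063 - 161 = -22224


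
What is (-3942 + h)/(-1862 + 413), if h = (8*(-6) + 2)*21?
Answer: 1636/483 ≈ 3.3872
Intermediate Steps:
h = -966 (h = (-48 + 2)*21 = -46*21 = -966)
(-3942 + h)/(-1862 + 413) = (-3942 - 966)/(-1862 + 413) = -4908/(-1449) = -4908*(-1/1449) = 1636/483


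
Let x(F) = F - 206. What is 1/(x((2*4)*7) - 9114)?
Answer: -1/9264 ≈ -0.00010794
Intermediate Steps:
x(F) = -206 + F
1/(x((2*4)*7) - 9114) = 1/((-206 + (2*4)*7) - 9114) = 1/((-206 + 8*7) - 9114) = 1/((-206 + 56) - 9114) = 1/(-150 - 9114) = 1/(-9264) = -1/9264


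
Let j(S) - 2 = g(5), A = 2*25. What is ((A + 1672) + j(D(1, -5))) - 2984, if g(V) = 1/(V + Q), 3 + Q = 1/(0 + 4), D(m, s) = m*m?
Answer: -11336/9 ≈ -1259.6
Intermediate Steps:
D(m, s) = m²
Q = -11/4 (Q = -3 + 1/(0 + 4) = -3 + 1/4 = -3 + ¼ = -11/4 ≈ -2.7500)
A = 50
g(V) = 1/(-11/4 + V) (g(V) = 1/(V - 11/4) = 1/(-11/4 + V))
j(S) = 22/9 (j(S) = 2 + 4/(-11 + 4*5) = 2 + 4/(-11 + 20) = 2 + 4/9 = 22/9)
((A + 1672) + j(D(1, -5))) - 2984 = ((50 + 1672) + 22/9) - 2984 = (1722 + 22/9) - 2984 = 15520/9 - 2984 = -11336/9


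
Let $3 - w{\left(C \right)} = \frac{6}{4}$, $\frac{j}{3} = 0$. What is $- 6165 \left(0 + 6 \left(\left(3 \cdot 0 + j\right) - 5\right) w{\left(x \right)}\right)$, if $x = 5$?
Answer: $277425$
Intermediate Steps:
$j = 0$ ($j = 3 \cdot 0 = 0$)
$w{\left(C \right)} = \frac{3}{2}$ ($w{\left(C \right)} = 3 - \frac{6}{4} = 3 - 6 \cdot \frac{1}{4} = 3 - \frac{3}{2} = \frac{3}{2}$)
$- 6165 \left(0 + 6 \left(\left(3 \cdot 0 + j\right) - 5\right) w{\left(x \right)}\right) = - 6165 \left(0 + 6 \left(\left(3 \cdot 0 + 0\right) - 5\right) \frac{3}{2}\right) = - 6165 \left(0 + 6 \left(\left(0 + 0\right) - 5\right) \frac{3}{2}\right) = - 6165 \left(0 + 6 \left(0 - 5\right) \frac{3}{2}\right) = - 6165 \left(0 + 6 \left(-5\right) \frac{3}{2}\right) = - 6165 \left(0 - 45\right) = \left(-6165\right) \left(-45\right) = 277425$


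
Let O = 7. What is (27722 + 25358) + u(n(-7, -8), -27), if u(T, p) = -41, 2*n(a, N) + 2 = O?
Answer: 53039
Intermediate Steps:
n(a, N) = 5/2 (n(a, N) = -1 + (1/2)*7 = -1 + 7/2 = 5/2)
(27722 + 25358) + u(n(-7, -8), -27) = (27722 + 25358) - 41 = 53080 - 41 = 53039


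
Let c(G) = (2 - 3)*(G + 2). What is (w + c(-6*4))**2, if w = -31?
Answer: 81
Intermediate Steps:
c(G) = -2 - G (c(G) = -(2 + G) = -2 - G)
(w + c(-6*4))**2 = (-31 + (-2 - (-6)*4))**2 = (-31 + (-2 - 1*(-24)))**2 = (-31 + (-2 + 24))**2 = (-31 + 22)**2 = (-9)**2 = 81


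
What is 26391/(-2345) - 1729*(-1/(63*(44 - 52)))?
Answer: -2479367/168840 ≈ -14.685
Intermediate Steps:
26391/(-2345) - 1729*(-1/(63*(44 - 52))) = 26391*(-1/2345) - 1729/((-63*(-8))) = -26391/2345 - 1729/504 = -26391/2345 - 1729*1/504 = -26391/2345 - 247/72 = -2479367/168840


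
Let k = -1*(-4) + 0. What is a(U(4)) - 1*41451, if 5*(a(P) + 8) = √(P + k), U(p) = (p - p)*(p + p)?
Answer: -207293/5 ≈ -41459.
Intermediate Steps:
U(p) = 0 (U(p) = 0*(2*p) = 0)
k = 4 (k = 4 + 0 = 4)
a(P) = -8 + √(4 + P)/5 (a(P) = -8 + √(P + 4)/5 = -8 + √(4 + P)/5)
a(U(4)) - 1*41451 = (-8 + √(4 + 0)/5) - 1*41451 = (-8 + √4/5) - 41451 = (-8 + (⅕)*2) - 41451 = (-8 + ⅖) - 41451 = -38/5 - 41451 = -207293/5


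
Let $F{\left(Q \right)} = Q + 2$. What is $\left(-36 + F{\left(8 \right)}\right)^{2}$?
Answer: $676$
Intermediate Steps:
$F{\left(Q \right)} = 2 + Q$
$\left(-36 + F{\left(8 \right)}\right)^{2} = \left(-36 + \left(2 + 8\right)\right)^{2} = \left(-36 + 10\right)^{2} = \left(-26\right)^{2} = 676$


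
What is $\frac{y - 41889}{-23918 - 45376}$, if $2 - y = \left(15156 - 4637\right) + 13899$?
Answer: $\frac{66305}{69294} \approx 0.95687$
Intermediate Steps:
$y = -24416$ ($y = 2 - \left(\left(15156 - 4637\right) + 13899\right) = 2 - \left(10519 + 13899\right) = 2 - 24418 = -24416$)
$\frac{y - 41889}{-23918 - 45376} = \frac{-24416 - 41889}{-23918 - 45376} = - \frac{66305}{-69294} = \left(-66305\right) \left(- \frac{1}{69294}\right) = \frac{66305}{69294}$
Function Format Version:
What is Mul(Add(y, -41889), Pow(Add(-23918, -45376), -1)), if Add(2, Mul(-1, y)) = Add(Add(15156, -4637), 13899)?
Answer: Rational(66305, 69294) ≈ 0.95687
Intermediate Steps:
y = -24416 (y = Add(2, Mul(-1, Add(Add(15156, -4637), 13899))) = Add(2, Mul(-1, Add(10519, 13899))) = Add(2, Mul(-1, 24418)) = Add(2, -24418) = -24416)
Mul(Add(y, -41889), Pow(Add(-23918, -45376), -1)) = Mul(Add(-24416, -41889), Pow(Add(-23918, -45376), -1)) = Mul(-66305, Pow(-69294, -1)) = Mul(-66305, Rational(-1, 69294)) = Rational(66305, 69294)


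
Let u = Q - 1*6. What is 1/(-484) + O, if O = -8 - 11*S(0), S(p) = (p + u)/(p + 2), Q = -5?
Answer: 25409/484 ≈ 52.498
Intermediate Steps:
u = -11 (u = -5 - 1*6 = -5 - 6 = -11)
S(p) = (-11 + p)/(2 + p) (S(p) = (p - 11)/(p + 2) = (-11 + p)/(2 + p))
O = 105/2 (O = -8 - 11*(-11 + 0)/(2 + 0) = -8 - 11*(-11)/2 = -8 - 11*(-11/2) = -8 + 121/2 = 105/2 ≈ 52.500)
1/(-484) + O = 1/(-484) + 105/2 = -1/484 + 105/2 = 25409/484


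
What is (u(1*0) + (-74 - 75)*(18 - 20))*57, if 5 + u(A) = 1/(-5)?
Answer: 83448/5 ≈ 16690.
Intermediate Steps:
u(A) = -26/5 (u(A) = -5 + 1/(-5) = -5 - 1/5 = -26/5)
(u(1*0) + (-74 - 75)*(18 - 20))*57 = (-26/5 + (-74 - 75)*(18 - 20))*57 = (-26/5 - 149*(-2))*57 = (-26/5 + 298)*57 = (1464/5)*57 = 83448/5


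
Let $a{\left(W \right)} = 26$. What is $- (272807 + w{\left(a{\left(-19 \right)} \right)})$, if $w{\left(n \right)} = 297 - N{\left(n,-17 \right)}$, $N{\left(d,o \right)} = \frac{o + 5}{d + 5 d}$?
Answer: $- \frac{3550353}{13} \approx -2.731 \cdot 10^{5}$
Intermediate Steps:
$N{\left(d,o \right)} = \frac{5 + o}{6 d}$
$w{\left(n \right)} = 297 + \frac{2}{n}$ ($w{\left(n \right)} = 297 - \frac{5 - 17}{6 n} = 297 - \frac{1}{6} \frac{1}{n} \left(-12\right) = 297 - - \frac{2}{n} = 297 + \frac{2}{n}$)
$- (272807 + w{\left(a{\left(-19 \right)} \right)}) = - (272807 + \left(297 + \frac{2}{26}\right)) = - (272807 + \left(297 + 2 \cdot \frac{1}{26}\right)) = - (272807 + \left(297 + \frac{1}{13}\right)) = - (272807 + \frac{3862}{13}) = \left(-1\right) \frac{3550353}{13} = - \frac{3550353}{13}$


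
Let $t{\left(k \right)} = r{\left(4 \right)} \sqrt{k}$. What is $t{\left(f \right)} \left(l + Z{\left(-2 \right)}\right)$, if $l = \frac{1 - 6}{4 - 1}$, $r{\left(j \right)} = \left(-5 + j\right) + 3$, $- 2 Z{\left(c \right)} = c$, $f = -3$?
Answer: $- \frac{4 i \sqrt{3}}{3} \approx - 2.3094 i$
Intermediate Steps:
$Z{\left(c \right)} = - \frac{c}{2}$
$r{\left(j \right)} = -2 + j$
$t{\left(k \right)} = 2 \sqrt{k}$ ($t{\left(k \right)} = \left(-2 + 4\right) \sqrt{k} = 2 \sqrt{k}$)
$l = - \frac{5}{3} \approx -1.6667$
$t{\left(f \right)} \left(l + Z{\left(-2 \right)}\right) = 2 \sqrt{-3} \left(- \frac{5}{3} - -1\right) = 2 i \sqrt{3} \left(- \frac{5}{3} + 1\right) = 2 i \sqrt{3} \left(- \frac{2}{3}\right) = - \frac{4 i \sqrt{3}}{3}$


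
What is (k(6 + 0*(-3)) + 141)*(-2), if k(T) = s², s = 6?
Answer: -354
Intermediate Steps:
k(T) = 36 (k(T) = 6² = 36)
(k(6 + 0*(-3)) + 141)*(-2) = (36 + 141)*(-2) = 177*(-2) = -354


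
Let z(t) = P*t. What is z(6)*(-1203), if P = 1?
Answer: -7218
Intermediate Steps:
z(t) = t (z(t) = 1*t = t)
z(6)*(-1203) = 6*(-1203) = -7218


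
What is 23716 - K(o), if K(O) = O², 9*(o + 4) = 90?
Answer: 23680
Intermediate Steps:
o = 6 (o = -4 + (⅑)*90 = -4 + 10 = 6)
23716 - K(o) = 23716 - 1*6² = 23716 - 1*36 = 23716 - 36 = 23680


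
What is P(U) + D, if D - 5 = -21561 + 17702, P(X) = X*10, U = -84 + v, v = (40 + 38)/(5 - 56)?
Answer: -80058/17 ≈ -4709.3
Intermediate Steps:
v = -26/17 (v = 78/(-51) = 78*(-1/51) = -26/17 ≈ -1.5294)
U = -1454/17 (U = -84 - 26/17 = -1454/17 ≈ -85.529)
P(X) = 10*X
D = -3854 (D = 5 + (-21561 + 17702) = 5 - 3859 = -3854)
P(U) + D = 10*(-1454/17) - 3854 = -14540/17 - 3854 = -80058/17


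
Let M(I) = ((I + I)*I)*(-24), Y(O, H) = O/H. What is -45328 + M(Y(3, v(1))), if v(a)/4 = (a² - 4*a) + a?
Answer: -181339/4 ≈ -45335.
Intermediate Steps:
v(a) = -12*a + 4*a² (v(a) = 4*((a² - 4*a) + a) = 4*(a² - 3*a) = -12*a + 4*a²)
Y(O, H) = O/H
M(I) = -48*I² (M(I) = ((2*I)*I)*(-24) = (2*I²)*(-24) = -48*I²)
-45328 + M(Y(3, v(1))) = -45328 - 48*9/(16*(-3 + 1)²) = -45328 - 48*(3/((4*1*(-2))))² = -45328 - 48*(3/(-8))² = -45328 - 48*(3*(-⅛))² = -45328 - 48*(-3/8)² = -45328 - 48*9/64 = -45328 - 27/4 = -181339/4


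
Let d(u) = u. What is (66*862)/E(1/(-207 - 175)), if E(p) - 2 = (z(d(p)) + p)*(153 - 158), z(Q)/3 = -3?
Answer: 21732744/17959 ≈ 1210.1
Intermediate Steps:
z(Q) = -9 (z(Q) = 3*(-3) = -9)
E(p) = 47 - 5*p (E(p) = 2 + (-9 + p)*(153 - 158) = 2 + (-9 + p)*(-5) = 2 + (45 - 5*p) = 47 - 5*p)
(66*862)/E(1/(-207 - 175)) = (66*862)/(47 - 5/(-207 - 175)) = 56892/(47 - 5/(-382)) = 56892/(47 - 5*(-1/382)) = 56892/(47 + 5/382) = 56892/(17959/382) = 56892*(382/17959) = 21732744/17959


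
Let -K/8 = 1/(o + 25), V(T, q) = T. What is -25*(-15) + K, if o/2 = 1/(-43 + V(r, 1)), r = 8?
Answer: 327095/873 ≈ 374.68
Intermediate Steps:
o = -2/35 (o = 2/(-43 + 8) = 2/(-35) = 2*(-1/35) = -2/35 ≈ -0.057143)
K = -280/873 (K = -8/(-2/35 + 25) = -8/873/35 = -8*35/873 = -280/873 ≈ -0.32073)
-25*(-15) + K = -25*(-15) - 280/873 = 375 - 280/873 = 327095/873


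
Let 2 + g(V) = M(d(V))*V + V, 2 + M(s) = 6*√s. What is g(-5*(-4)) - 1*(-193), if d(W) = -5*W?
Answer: 171 + 1200*I ≈ 171.0 + 1200.0*I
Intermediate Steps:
M(s) = -2 + 6*√s
g(V) = -2 + V + V*(-2 + 6*√5*√(-V)) (g(V) = -2 + ((-2 + 6*√(-5*V))*V + V) = -2 + ((-2 + 6*(√5*√(-V)))*V + V) = -2 + ((-2 + 6*√5*√(-V))*V + V) = -2 + (V*(-2 + 6*√5*√(-V)) + V) = -2 + (V + V*(-2 + 6*√5*√(-V))) = -2 + V + V*(-2 + 6*√5*√(-V)))
g(-5*(-4)) - 1*(-193) = (-2 - (-5)*(-4) - 6*√5*(-(-5)*(-4))^(3/2)) - 1*(-193) = (-2 - 1*20 - 6*√5*(-1*20)^(3/2)) + 193 = (-2 - 20 - 6*√5*(-20)^(3/2)) + 193 = (-2 - 20 - 6*√5*(-40*I*√5)) + 193 = (-2 - 20 + 1200*I) + 193 = (-22 + 1200*I) + 193 = 171 + 1200*I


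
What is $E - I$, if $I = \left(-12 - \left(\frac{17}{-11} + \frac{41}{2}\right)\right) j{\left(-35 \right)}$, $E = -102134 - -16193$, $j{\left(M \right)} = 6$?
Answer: $- \frac{943308}{11} \approx -85755.0$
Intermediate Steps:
$E = -85941$ ($E = -102134 + 16193 = -85941$)
$I = - \frac{2043}{11}$ ($I = \left(-12 - \left(\frac{17}{-11} + \frac{41}{2}\right)\right) 6 = \left(-12 - \left(17 \left(- \frac{1}{11}\right) + 41 \cdot \frac{1}{2}\right)\right) 6 = \left(-12 - \left(- \frac{17}{11} + \frac{41}{2}\right)\right) 6 = \left(-12 - \frac{417}{22}\right) 6 = \left(- \frac{681}{22}\right) 6 = - \frac{2043}{11} \approx -185.73$)
$E - I = -85941 - - \frac{2043}{11} = -85941 + \frac{2043}{11} = - \frac{943308}{11}$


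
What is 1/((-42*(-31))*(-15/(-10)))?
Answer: 1/1953 ≈ 0.00051203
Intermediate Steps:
1/((-42*(-31))*(-15/(-10))) = 1/(1302*(-15*(-⅒))) = 1/(1302*(3/2)) = 1/1953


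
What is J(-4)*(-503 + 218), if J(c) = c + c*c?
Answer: -3420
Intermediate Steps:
J(c) = c + c²
J(-4)*(-503 + 218) = (-4*(1 - 4))*(-503 + 218) = -4*(-3)*(-285) = 12*(-285) = -3420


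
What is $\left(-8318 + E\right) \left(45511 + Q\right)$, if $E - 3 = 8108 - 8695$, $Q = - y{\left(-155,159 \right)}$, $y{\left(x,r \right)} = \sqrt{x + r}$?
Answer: $-405121118$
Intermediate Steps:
$y{\left(x,r \right)} = \sqrt{r + x}$
$Q = -2$ ($Q = - \sqrt{159 - 155} = - \sqrt{4} = \left(-1\right) 2 = -2$)
$E = -584$ ($E = 3 + \left(8108 - 8695\right) = 3 - 587 = -584$)
$\left(-8318 + E\right) \left(45511 + Q\right) = \left(-8318 - 584\right) \left(45511 - 2\right) = \left(-8902\right) 45509 = -405121118$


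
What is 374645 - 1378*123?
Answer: 205151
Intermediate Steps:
374645 - 1378*123 = 374645 - 169494 = 205151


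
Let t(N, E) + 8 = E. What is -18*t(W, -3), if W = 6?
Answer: 198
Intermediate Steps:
t(N, E) = -8 + E
-18*t(W, -3) = -18*(-8 - 3) = -18*(-11) = 198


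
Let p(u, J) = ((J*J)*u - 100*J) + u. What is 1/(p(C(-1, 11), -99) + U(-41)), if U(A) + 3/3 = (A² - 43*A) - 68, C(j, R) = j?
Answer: 1/3473 ≈ 0.00028794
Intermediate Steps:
p(u, J) = u - 100*J + u*J² (p(u, J) = (J²*u - 100*J) + u = (u*J² - 100*J) + u = (-100*J + u*J²) + u = u - 100*J + u*J²)
U(A) = -69 + A² - 43*A (U(A) = -1 + ((A² - 43*A) - 68) = -1 + (-68 + A² - 43*A) = -69 + A² - 43*A)
1/(p(C(-1, 11), -99) + U(-41)) = 1/((-1 - 100*(-99) - 1*(-99)²) + (-69 + (-41)² - 43*(-41))) = 1/((-1 + 9900 - 1*9801) + (-69 + 1681 + 1763)) = 1/((-1 + 9900 - 9801) + 3375) = 1/(98 + 3375) = 1/3473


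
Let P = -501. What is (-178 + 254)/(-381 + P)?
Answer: -38/441 ≈ -0.086168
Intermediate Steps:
(-178 + 254)/(-381 + P) = (-178 + 254)/(-381 - 501) = 76/(-882) = 76*(-1/882) = -38/441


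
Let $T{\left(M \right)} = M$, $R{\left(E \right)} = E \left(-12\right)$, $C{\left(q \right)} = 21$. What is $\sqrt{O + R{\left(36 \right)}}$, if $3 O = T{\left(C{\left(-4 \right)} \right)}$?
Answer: $5 i \sqrt{17} \approx 20.616 i$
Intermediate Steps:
$R{\left(E \right)} = - 12 E$
$O = 7$ ($O = \frac{1}{3} \cdot 21 = 7$)
$\sqrt{O + R{\left(36 \right)}} = \sqrt{7 - 432} = \sqrt{-425} = 5 i \sqrt{17}$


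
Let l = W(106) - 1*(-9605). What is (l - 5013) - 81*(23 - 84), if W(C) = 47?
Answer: 9580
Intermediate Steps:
l = 9652 (l = 47 - 1*(-9605) = 47 + 9605 = 9652)
(l - 5013) - 81*(23 - 84) = (9652 - 5013) - 81*(23 - 84) = 4639 - 81*(-61) = 4639 + 4941 = 9580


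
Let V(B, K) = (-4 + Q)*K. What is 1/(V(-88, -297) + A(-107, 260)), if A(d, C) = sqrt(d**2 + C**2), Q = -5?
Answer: 2673/7065880 - sqrt(79049)/7065880 ≈ 0.00033851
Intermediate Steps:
A(d, C) = sqrt(C**2 + d**2)
V(B, K) = -9*K (V(B, K) = (-4 - 5)*K = -9*K)
1/(V(-88, -297) + A(-107, 260)) = 1/(-9*(-297) + sqrt(260**2 + (-107)**2)) = 1/(2673 + sqrt(67600 + 11449)) = 1/(2673 + sqrt(79049))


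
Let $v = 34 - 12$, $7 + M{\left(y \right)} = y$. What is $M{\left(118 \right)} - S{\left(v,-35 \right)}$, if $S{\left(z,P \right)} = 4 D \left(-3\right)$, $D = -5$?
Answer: $51$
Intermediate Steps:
$M{\left(y \right)} = -7 + y$
$v = 22$ ($v = 34 - 12 = 22$)
$S{\left(z,P \right)} = 60$ ($S{\left(z,P \right)} = 4 \left(-5\right) \left(-3\right) = \left(-20\right) \left(-3\right) = 60$)
$M{\left(118 \right)} - S{\left(v,-35 \right)} = \left(-7 + 118\right) - 60 = 111 - 60 = 51$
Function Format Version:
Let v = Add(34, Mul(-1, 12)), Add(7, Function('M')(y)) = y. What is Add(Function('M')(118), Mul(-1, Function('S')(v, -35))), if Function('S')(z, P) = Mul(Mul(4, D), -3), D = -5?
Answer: 51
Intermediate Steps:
Function('M')(y) = Add(-7, y)
v = 22 (v = Add(34, -12) = 22)
Function('S')(z, P) = 60 (Function('S')(z, P) = Mul(Mul(4, -5), -3) = Mul(-20, -3) = 60)
Add(Function('M')(118), Mul(-1, Function('S')(v, -35))) = Add(Add(-7, 118), Mul(-1, 60)) = Add(111, -60) = 51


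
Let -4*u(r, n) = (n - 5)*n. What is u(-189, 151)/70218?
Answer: -11023/140436 ≈ -0.078491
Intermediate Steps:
u(r, n) = -n*(-5 + n)/4 (u(r, n) = -(n - 5)*n/4 = -(-5 + n)*n/4 = -n*(-5 + n)/4)
u(-189, 151)/70218 = ((¼)*151*(5 - 1*151))/70218 = ((¼)*151*(5 - 151))*(1/70218) = ((¼)*151*(-146))*(1/70218) = -11023/2*1/70218 = -11023/140436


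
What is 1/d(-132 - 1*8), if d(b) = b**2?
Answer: 1/19600 ≈ 5.1020e-5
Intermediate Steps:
1/d(-132 - 1*8) = 1/((-132 - 1*8)**2) = 1/((-132 - 8)**2) = 1/((-140)**2) = 1/19600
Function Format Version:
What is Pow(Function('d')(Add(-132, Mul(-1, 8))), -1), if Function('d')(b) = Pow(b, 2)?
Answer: Rational(1, 19600) ≈ 5.1020e-5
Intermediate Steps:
Pow(Function('d')(Add(-132, Mul(-1, 8))), -1) = Pow(Pow(Add(-132, Mul(-1, 8)), 2), -1) = Pow(Pow(Add(-132, -8), 2), -1) = Pow(Pow(-140, 2), -1) = Pow(19600, -1) = Rational(1, 19600)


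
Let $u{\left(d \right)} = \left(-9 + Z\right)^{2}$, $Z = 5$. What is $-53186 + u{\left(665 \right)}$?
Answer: $-53170$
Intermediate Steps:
$u{\left(d \right)} = 16$ ($u{\left(d \right)} = \left(-9 + 5\right)^{2} = \left(-4\right)^{2} = 16$)
$-53186 + u{\left(665 \right)} = -53186 + 16 = -53170$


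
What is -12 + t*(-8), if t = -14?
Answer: 100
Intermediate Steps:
-12 + t*(-8) = -12 - 14*(-8) = -12 + 112 = 100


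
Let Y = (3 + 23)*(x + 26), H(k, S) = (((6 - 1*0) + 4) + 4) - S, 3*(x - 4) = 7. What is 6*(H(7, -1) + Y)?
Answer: 5134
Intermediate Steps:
x = 19/3 (x = 4 + (⅓)*7 = 4 + 7/3 = 19/3 ≈ 6.3333)
H(k, S) = 14 - S (H(k, S) = (((6 + 0) + 4) + 4) - S = ((6 + 4) + 4) - S = (10 + 4) - S = 14 - S)
Y = 2522/3 (Y = (3 + 23)*(19/3 + 26) = 26*(97/3) = 2522/3 ≈ 840.67)
6*(H(7, -1) + Y) = 6*((14 - 1*(-1)) + 2522/3) = 6*((14 + 1) + 2522/3) = 6*(15 + 2522/3) = 6*(2567/3) = 5134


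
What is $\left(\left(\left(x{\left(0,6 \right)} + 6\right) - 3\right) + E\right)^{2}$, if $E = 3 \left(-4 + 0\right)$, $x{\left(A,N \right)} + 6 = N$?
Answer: $81$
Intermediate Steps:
$x{\left(A,N \right)} = -6 + N$
$E = -12$ ($E = 3 \left(-4\right) = -12$)
$\left(\left(\left(x{\left(0,6 \right)} + 6\right) - 3\right) + E\right)^{2} = \left(\left(\left(\left(-6 + 6\right) + 6\right) - 3\right) - 12\right)^{2} = \left(\left(\left(0 + 6\right) - 3\right) - 12\right)^{2} = \left(\left(6 - 3\right) - 12\right)^{2} = \left(3 - 12\right)^{2} = \left(-9\right)^{2} = 81$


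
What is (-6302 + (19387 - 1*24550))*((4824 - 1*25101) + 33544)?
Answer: -152106155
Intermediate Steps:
(-6302 + (19387 - 1*24550))*((4824 - 1*25101) + 33544) = (-6302 + (19387 - 24550))*((4824 - 25101) + 33544) = (-6302 - 5163)*(-20277 + 33544) = -11465*13267 = -152106155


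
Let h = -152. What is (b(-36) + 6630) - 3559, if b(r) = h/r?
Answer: 27677/9 ≈ 3075.2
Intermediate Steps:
b(r) = -152/r
(b(-36) + 6630) - 3559 = (-152/(-36) + 6630) - 3559 = (-152*(-1/36) + 6630) - 3559 = (38/9 + 6630) - 3559 = 59708/9 - 3559 = 27677/9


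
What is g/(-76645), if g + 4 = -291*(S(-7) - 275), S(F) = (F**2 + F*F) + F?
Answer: -10708/15329 ≈ -0.69855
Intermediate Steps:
S(F) = F + 2*F**2 (S(F) = (F**2 + F**2) + F = 2*F**2 + F = F + 2*F**2)
g = 53540 (g = -4 - 291*(-7*(1 + 2*(-7)) - 275) = -4 - 291*(-7*(1 - 14) - 275) = -4 - 291*(-7*(-13) - 275) = -4 - 291*(91 - 275) = -4 - 291*(-184) = -4 + 53544 = 53540)
g/(-76645) = 53540/(-76645) = 53540*(-1/76645) = -10708/15329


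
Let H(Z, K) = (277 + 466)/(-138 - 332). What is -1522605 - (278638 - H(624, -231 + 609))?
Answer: -846584953/470 ≈ -1.8012e+6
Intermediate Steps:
H(Z, K) = -743/470 (H(Z, K) = 743/(-470) = 743*(-1/470) = -743/470)
-1522605 - (278638 - H(624, -231 + 609)) = -1522605 - (278638 - 1*(-743/470)) = -1522605 - (278638 + 743/470) = -1522605 - 1*130960603/470 = -1522605 - 130960603/470 = -846584953/470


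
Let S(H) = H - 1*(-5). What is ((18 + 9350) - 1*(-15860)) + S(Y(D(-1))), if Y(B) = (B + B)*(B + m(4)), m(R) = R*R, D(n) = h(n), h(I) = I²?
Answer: 25267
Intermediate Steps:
D(n) = n²
m(R) = R²
Y(B) = 2*B*(16 + B) (Y(B) = (B + B)*(B + 4²) = (2*B)*(B + 16) = (2*B)*(16 + B) = 2*B*(16 + B))
S(H) = 5 + H (S(H) = H + 5 = 5 + H)
((18 + 9350) - 1*(-15860)) + S(Y(D(-1))) = ((18 + 9350) - 1*(-15860)) + (5 + 2*(-1)²*(16 + (-1)²)) = (9368 + 15860) + (5 + 2*1*(16 + 1)) = 25228 + (5 + 2*1*17) = 25228 + (5 + 34) = 25228 + 39 = 25267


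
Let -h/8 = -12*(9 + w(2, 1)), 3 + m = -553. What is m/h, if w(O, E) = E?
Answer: -139/240 ≈ -0.57917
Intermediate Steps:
m = -556 (m = -3 - 553 = -556)
h = 960 (h = -(-96)*(9 + 1) = -(-96)*10 = -8*(-120) = 960)
m/h = -556/960 = -556*1/960 = -139/240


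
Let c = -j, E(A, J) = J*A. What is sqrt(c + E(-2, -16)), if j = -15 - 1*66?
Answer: sqrt(113) ≈ 10.630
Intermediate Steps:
j = -81 (j = -15 - 66 = -81)
E(A, J) = A*J
c = 81 (c = -1*(-81) = 81)
sqrt(c + E(-2, -16)) = sqrt(81 - 2*(-16)) = sqrt(81 + 32) = sqrt(113)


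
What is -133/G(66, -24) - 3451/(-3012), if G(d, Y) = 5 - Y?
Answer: -300517/87348 ≈ -3.4405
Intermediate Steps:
-133/G(66, -24) - 3451/(-3012) = -133/(5 - 1*(-24)) - 3451/(-3012) = -133/(5 + 24) - 3451*(-1/3012) = -133/29 + 3451/3012 = -300517/87348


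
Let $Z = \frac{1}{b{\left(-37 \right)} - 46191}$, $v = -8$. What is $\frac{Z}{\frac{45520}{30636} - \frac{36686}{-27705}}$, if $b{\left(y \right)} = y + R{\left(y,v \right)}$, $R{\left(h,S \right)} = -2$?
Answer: $- \frac{205017}{26632990172} \approx -7.6979 \cdot 10^{-6}$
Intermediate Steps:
$b{\left(y \right)} = -2 + y$ ($b{\left(y \right)} = y - 2 = -2 + y$)
$Z = - \frac{1}{46230}$ ($Z = \frac{1}{\left(-2 - 37\right) - 46191} = \frac{1}{-39 - 46191} = \frac{1}{-46230} = - \frac{1}{46230} \approx -2.1631 \cdot 10^{-5}$)
$\frac{Z}{\frac{45520}{30636} - \frac{36686}{-27705}} = - \frac{1}{46230 \left(\frac{45520}{30636} - \frac{36686}{-27705}\right)} = - \frac{1}{46230 \left(45520 \cdot \frac{1}{30636} - - \frac{36686}{27705}\right)} = - \frac{1}{46230 \left(\frac{11380}{7659} + \frac{36686}{27705}\right)} = - \frac{1}{46230 \cdot \frac{198753658}{70730865}} = \left(- \frac{1}{46230}\right) \frac{70730865}{198753658} = - \frac{205017}{26632990172}$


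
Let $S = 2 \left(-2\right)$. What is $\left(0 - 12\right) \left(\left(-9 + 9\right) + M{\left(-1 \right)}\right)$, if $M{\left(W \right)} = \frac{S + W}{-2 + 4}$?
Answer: $30$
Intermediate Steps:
$S = -4$
$M{\left(W \right)} = -2 + \frac{W}{2}$ ($M{\left(W \right)} = \frac{-4 + W}{-2 + 4} = \frac{-4 + W}{2} = \left(-4 + W\right) \frac{1}{2} = -2 + \frac{W}{2}$)
$\left(0 - 12\right) \left(\left(-9 + 9\right) + M{\left(-1 \right)}\right) = \left(0 - 12\right) \left(\left(-9 + 9\right) + \left(-2 + \frac{1}{2} \left(-1\right)\right)\right) = \left(0 - 12\right) \left(0 - \frac{5}{2}\right) = - 12 \left(0 - \frac{5}{2}\right) = \left(-12\right) \left(- \frac{5}{2}\right) = 30$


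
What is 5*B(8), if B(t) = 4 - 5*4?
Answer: -80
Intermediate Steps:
B(t) = -16 (B(t) = 4 - 20 = -16)
5*B(8) = 5*(-16) = -80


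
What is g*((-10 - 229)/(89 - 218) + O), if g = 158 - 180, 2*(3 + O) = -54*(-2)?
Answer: -149996/129 ≈ -1162.8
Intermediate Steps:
O = 51 (O = -3 + (-54*(-2))/2 = -3 + (½)*108 = -3 + 54 = 51)
g = -22
g*((-10 - 229)/(89 - 218) + O) = -22*((-10 - 229)/(89 - 218) + 51) = -22*(-239/(-129) + 51) = -22*(-239*(-1/129) + 51) = -22*(239/129 + 51) = -22*6818/129 = -149996/129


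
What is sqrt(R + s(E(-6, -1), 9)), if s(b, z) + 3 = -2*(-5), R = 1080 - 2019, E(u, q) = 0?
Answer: 2*I*sqrt(233) ≈ 30.529*I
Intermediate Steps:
R = -939
s(b, z) = 7 (s(b, z) = -3 - 2*(-5) = -3 + 10 = 7)
sqrt(R + s(E(-6, -1), 9)) = sqrt(-939 + 7) = sqrt(-932) = 2*I*sqrt(233)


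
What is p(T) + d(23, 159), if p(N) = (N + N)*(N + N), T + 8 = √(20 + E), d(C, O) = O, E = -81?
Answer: 171 - 64*I*√61 ≈ 171.0 - 499.86*I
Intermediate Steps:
T = -8 + I*√61 (T = -8 + √(20 - 81) = -8 + √(-61) = -8 + I*√61 ≈ -8.0 + 7.8102*I)
p(N) = 4*N² (p(N) = (2*N)*(2*N) = 4*N²)
p(T) + d(23, 159) = 4*(-8 + I*√61)² + 159 = 159 + 4*(-8 + I*√61)²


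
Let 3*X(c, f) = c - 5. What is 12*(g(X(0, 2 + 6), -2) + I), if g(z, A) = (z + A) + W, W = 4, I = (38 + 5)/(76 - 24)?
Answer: 181/13 ≈ 13.923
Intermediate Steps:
I = 43/52 ≈ 0.82692
X(c, f) = -5/3 + c/3 (X(c, f) = (c - 5)/3 = (-5 + c)/3 = -5/3 + c/3)
g(z, A) = 4 + A + z (g(z, A) = (z + A) + 4 = (A + z) + 4 = 4 + A + z)
12*(g(X(0, 2 + 6), -2) + I) = 12*((4 - 2 + (-5/3 + (⅓)*0)) + 43/52) = 12*((4 - 2 + (-5/3 + 0)) + 43/52) = 12*((4 - 2 - 5/3) + 43/52) = 12*(⅓ + 43/52) = 12*(181/156) = 181/13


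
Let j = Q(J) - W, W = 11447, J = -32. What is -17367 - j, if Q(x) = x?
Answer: -5888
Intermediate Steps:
j = -11479 (j = -32 - 1*11447 = -32 - 11447 = -11479)
-17367 - j = -17367 - 1*(-11479) = -17367 + 11479 = -5888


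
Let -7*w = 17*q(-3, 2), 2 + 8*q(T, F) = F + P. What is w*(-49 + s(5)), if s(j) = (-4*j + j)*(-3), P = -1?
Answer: -17/14 ≈ -1.2143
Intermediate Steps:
q(T, F) = -3/8 + F/8 (q(T, F) = -¼ + (F - 1)/8 = -¼ + (-1 + F)/8 = -¼ + (-⅛ + F/8) = -3/8 + F/8)
w = 17/56 (w = -17*(-3/8 + (⅛)*2)/7 = -17*(-3/8 + ¼)/7 = -17*(-1)/(7*8) = -⅐*(-17/8) = 17/56 ≈ 0.30357)
s(j) = 9*j (s(j) = -3*j*(-3) = 9*j)
w*(-49 + s(5)) = 17*(-49 + 9*5)/56 = 17*(-49 + 45)/56 = (17/56)*(-4) = -17/14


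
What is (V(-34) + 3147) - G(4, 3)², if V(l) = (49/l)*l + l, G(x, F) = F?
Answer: 3153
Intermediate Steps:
V(l) = 49 + l
(V(-34) + 3147) - G(4, 3)² = ((49 - 34) + 3147) - 1*3² = (15 + 3147) - 1*9 = 3162 - 9 = 3153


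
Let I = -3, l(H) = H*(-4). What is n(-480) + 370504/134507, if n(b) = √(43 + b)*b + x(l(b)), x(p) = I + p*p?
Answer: 495846571783/134507 - 480*I*√437 ≈ 3.6864e+6 - 10034.0*I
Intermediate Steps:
l(H) = -4*H
x(p) = -3 + p² (x(p) = -3 + p*p = -3 + p²)
n(b) = -3 + 16*b² + b*√(43 + b) (n(b) = √(43 + b)*b + (-3 + (-4*b)²) = b*√(43 + b) + (-3 + 16*b²) = -3 + 16*b² + b*√(43 + b))
n(-480) + 370504/134507 = (-3 + 16*(-480)² - 480*√(43 - 480)) + 370504/134507 = (-3 + 16*230400 - 480*I*√437) + 370504*(1/134507) = (-3 + 3686400 - 480*I*√437) + 370504/134507 = (3686397 - 480*I*√437) + 370504/134507 = 495846571783/134507 - 480*I*√437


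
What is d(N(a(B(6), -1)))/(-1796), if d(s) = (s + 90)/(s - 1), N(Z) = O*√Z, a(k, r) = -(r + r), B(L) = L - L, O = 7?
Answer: -47/43553 - 637*√2/174212 ≈ -0.0062502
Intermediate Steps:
B(L) = 0
a(k, r) = -2*r
N(Z) = 7*√Z
d(s) = (90 + s)/(-1 + s)
d(N(a(B(6), -1)))/(-1796) = ((90 + 7*√(-2*(-1)))/(-1 + 7*√(-2*(-1))))/(-1796) = ((90 + 7*√2)/(-1 + 7*√2))*(-1/1796) = -(90 + 7*√2)/(1796*(-1 + 7*√2))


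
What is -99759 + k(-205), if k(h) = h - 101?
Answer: -100065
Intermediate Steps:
k(h) = -101 + h
-99759 + k(-205) = -99759 + (-101 - 205) = -99759 - 306 = -100065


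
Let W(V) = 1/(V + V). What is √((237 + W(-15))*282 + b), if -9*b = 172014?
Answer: √10735185/15 ≈ 218.43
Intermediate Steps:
b = -57338/3 (b = -⅑*172014 = -57338/3 ≈ -19113.)
W(V) = 1/(2*V)
√((237 + W(-15))*282 + b) = √((237 + (½)/(-15))*282 - 57338/3) = √((237 + (½)*(-1/15))*282 - 57338/3) = √((237 - 1/30)*282 - 57338/3) = √((7109/30)*282 - 57338/3) = √(334123/5 - 57338/3) = √(715679/15) = √10735185/15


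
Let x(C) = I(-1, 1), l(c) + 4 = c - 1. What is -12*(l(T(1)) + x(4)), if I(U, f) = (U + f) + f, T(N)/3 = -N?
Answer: 84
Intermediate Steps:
T(N) = -3*N (T(N) = 3*(-N) = -3*N)
l(c) = -5 + c (l(c) = -4 + (c - 1) = -4 + (-1 + c) = -5 + c)
I(U, f) = U + 2*f
x(C) = 1 (x(C) = -1 + 2*1 = -1 + 2 = 1)
-12*(l(T(1)) + x(4)) = -12*((-5 - 3*1) + 1) = -12*((-5 - 3) + 1) = -12*(-8 + 1) = -12*(-7) = 84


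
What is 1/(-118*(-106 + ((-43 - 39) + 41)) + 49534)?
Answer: 1/66880 ≈ 1.4952e-5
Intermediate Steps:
1/(-118*(-106 + ((-43 - 39) + 41)) + 49534) = 1/(-118*(-106 + (-82 + 41)) + 49534) = 1/(-118*(-106 - 41) + 49534) = 1/(-118*(-147) + 49534) = 1/(17346 + 49534) = 1/66880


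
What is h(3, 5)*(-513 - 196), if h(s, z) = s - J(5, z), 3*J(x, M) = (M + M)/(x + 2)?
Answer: -37577/21 ≈ -1789.4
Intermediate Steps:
J(x, M) = 2*M/(3*(2 + x)) (J(x, M) = ((M + M)/(x + 2))/3 = ((2*M)/(2 + x))/3 = (2*M/(2 + x))/3 = 2*M/(3*(2 + x)))
h(s, z) = s - 2*z/21 (h(s, z) = s - 2*z/(3*(2 + 5)) = s - 2*z/(3*7) = s - 2*z/21)
h(3, 5)*(-513 - 196) = (3 - 2/21*5)*(-513 - 196) = (3 - 10/21)*(-709) = (53/21)*(-709) = -37577/21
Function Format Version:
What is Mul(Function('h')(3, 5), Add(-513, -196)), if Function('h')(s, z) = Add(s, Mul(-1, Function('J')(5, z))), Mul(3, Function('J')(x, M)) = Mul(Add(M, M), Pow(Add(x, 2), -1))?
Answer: Rational(-37577, 21) ≈ -1789.4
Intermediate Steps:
Function('J')(x, M) = Mul(Rational(2, 3), M, Pow(Add(2, x), -1)) (Function('J')(x, M) = Mul(Rational(1, 3), Mul(Add(M, M), Pow(Add(x, 2), -1))) = Mul(Rational(1, 3), Mul(Mul(2, M), Pow(Add(2, x), -1))) = Mul(Rational(1, 3), Mul(2, M, Pow(Add(2, x), -1))) = Mul(Rational(2, 3), M, Pow(Add(2, x), -1)))
Function('h')(s, z) = Add(s, Mul(Rational(-2, 21), z)) (Function('h')(s, z) = Add(s, Mul(-1, Mul(Rational(2, 3), z, Pow(Add(2, 5), -1)))) = Add(s, Mul(-1, Mul(Rational(2, 3), z, Pow(7, -1)))) = Add(s, Mul(-1, Mul(Rational(2, 3), z, Rational(1, 7)))) = Add(s, Mul(-1, Mul(Rational(2, 21), z))) = Add(s, Mul(Rational(-2, 21), z)))
Mul(Function('h')(3, 5), Add(-513, -196)) = Mul(Add(3, Mul(Rational(-2, 21), 5)), Add(-513, -196)) = Mul(Add(3, Rational(-10, 21)), -709) = Mul(Rational(53, 21), -709) = Rational(-37577, 21)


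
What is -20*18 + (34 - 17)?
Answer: -343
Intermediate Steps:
-20*18 + (34 - 17) = -360 + 17 = -343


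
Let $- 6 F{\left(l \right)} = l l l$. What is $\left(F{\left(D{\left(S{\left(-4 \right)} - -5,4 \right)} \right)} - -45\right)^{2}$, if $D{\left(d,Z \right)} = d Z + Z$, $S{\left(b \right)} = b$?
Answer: $\frac{14641}{9} \approx 1626.8$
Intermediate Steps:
$D{\left(d,Z \right)} = Z + Z d$ ($D{\left(d,Z \right)} = Z d + Z = Z + Z d$)
$F{\left(l \right)} = - \frac{l^{3}}{6}$ ($F{\left(l \right)} = - \frac{l l l}{6} = - \frac{l^{2} l}{6} = - \frac{l^{3}}{6}$)
$\left(F{\left(D{\left(S{\left(-4 \right)} - -5,4 \right)} \right)} - -45\right)^{2} = \left(- \frac{\left(4 \left(1 - -1\right)\right)^{3}}{6} - -45\right)^{2} = \left(- \frac{\left(4 \left(1 + \left(-4 + 5\right)\right)\right)^{3}}{6} + 45\right)^{2} = \left(- \frac{\left(4 \left(1 + 1\right)\right)^{3}}{6} + 45\right)^{2} = \left(- \frac{\left(4 \cdot 2\right)^{3}}{6} + 45\right)^{2} = \left(- \frac{8^{3}}{6} + 45\right)^{2} = \left(\left(- \frac{1}{6}\right) 512 + 45\right)^{2} = \left(- \frac{256}{3} + 45\right)^{2} = \left(- \frac{121}{3}\right)^{2} = \frac{14641}{9}$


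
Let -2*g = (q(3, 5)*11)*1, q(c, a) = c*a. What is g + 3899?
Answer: 7633/2 ≈ 3816.5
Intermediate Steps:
q(c, a) = a*c
g = -165/2 (g = -(5*3)*11/2 = -15*11/2 = -165/2 ≈ -82.500)
g + 3899 = -165/2 + 3899 = 7633/2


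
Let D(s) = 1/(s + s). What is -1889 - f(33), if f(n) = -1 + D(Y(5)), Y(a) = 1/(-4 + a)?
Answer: -3777/2 ≈ -1888.5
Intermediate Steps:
D(s) = 1/(2*s)
f(n) = -½ (f(n) = -1 + 1/(2*(1/(-4 + 5))) = -1 + 1/(2*(1/1)) = -1 + (½)/1 = -1 + (½)*1 = -1 + ½ = -½)
-1889 - f(33) = -1889 - 1*(-½) = -1889 + ½ = -3777/2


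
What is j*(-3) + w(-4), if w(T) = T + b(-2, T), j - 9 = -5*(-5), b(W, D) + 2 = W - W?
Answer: -108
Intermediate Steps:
b(W, D) = -2 (b(W, D) = -2 + (W - W) = -2 + 0 = -2)
j = 34 (j = 9 - 5*(-5) = 9 + 25 = 34)
w(T) = -2 + T (w(T) = T - 2 = -2 + T)
j*(-3) + w(-4) = 34*(-3) + (-2 - 4) = -102 - 6 = -108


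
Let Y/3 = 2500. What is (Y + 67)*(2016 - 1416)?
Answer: 4540200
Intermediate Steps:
Y = 7500 (Y = 3*2500 = 7500)
(Y + 67)*(2016 - 1416) = (7500 + 67)*(2016 - 1416) = 7567*600 = 4540200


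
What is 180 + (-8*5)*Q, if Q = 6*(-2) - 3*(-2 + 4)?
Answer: 900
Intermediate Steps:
Q = -18 (Q = -12 - 3*2 = -12 - 6 = -18)
180 + (-8*5)*Q = 180 - 8*5*(-18) = 180 - 40*(-18) = 180 + 720 = 900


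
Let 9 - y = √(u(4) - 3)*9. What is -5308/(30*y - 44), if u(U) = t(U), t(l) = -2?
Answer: -149951/51947 - 179145*I*√5/51947 ≈ -2.8866 - 7.7113*I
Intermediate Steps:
u(U) = -2
y = 9 - 9*I*√5 (y = 9 - √(-2 - 3)*9 = 9 - √(-5)*9 = 9 - I*√5*9 = 9 - 9*I*√5 ≈ 9.0 - 20.125*I)
-5308/(30*y - 44) = -5308/(30*(9 - 9*I*√5) - 44) = -5308/((270 - 270*I*√5) - 44) = -5308/(226 - 270*I*√5)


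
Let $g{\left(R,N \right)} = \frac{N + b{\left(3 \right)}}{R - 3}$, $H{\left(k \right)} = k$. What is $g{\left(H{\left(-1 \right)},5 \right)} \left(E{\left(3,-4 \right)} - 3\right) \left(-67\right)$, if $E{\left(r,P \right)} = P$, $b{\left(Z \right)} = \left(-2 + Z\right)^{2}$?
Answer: $- \frac{1407}{2} \approx -703.5$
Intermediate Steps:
$g{\left(R,N \right)} = \frac{1 + N}{-3 + R}$ ($g{\left(R,N \right)} = \frac{N + \left(-2 + 3\right)^{2}}{R - 3} = \frac{N + 1^{2}}{-3 + R} = \frac{N + 1}{-3 + R} = \frac{1 + N}{-3 + R}$)
$g{\left(H{\left(-1 \right)},5 \right)} \left(E{\left(3,-4 \right)} - 3\right) \left(-67\right) = \frac{1 + 5}{-3 - 1} \left(-4 - 3\right) \left(-67\right) = \frac{1}{-4} \cdot 6 \left(-7\right) \left(-67\right) = \left(- \frac{1}{4}\right) 6 \left(-7\right) \left(-67\right) = \left(- \frac{3}{2}\right) \left(-7\right) \left(-67\right) = \frac{21}{2} \left(-67\right) = - \frac{1407}{2}$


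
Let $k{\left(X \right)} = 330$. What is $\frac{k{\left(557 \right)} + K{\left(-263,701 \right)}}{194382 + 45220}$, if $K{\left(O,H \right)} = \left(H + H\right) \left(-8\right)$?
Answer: $- \frac{5443}{119801} \approx -0.045434$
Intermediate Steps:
$K{\left(O,H \right)} = - 16 H$ ($K{\left(O,H \right)} = 2 H \left(-8\right) = - 16 H$)
$\frac{k{\left(557 \right)} + K{\left(-263,701 \right)}}{194382 + 45220} = \frac{330 - 11216}{194382 + 45220} = \frac{330 - 11216}{239602} = \left(-10886\right) \frac{1}{239602} = - \frac{5443}{119801}$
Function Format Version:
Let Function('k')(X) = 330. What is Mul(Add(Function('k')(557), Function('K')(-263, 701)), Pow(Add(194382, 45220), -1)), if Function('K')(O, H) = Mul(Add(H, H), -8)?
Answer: Rational(-5443, 119801) ≈ -0.045434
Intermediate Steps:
Function('K')(O, H) = Mul(-16, H) (Function('K')(O, H) = Mul(Mul(2, H), -8) = Mul(-16, H))
Mul(Add(Function('k')(557), Function('K')(-263, 701)), Pow(Add(194382, 45220), -1)) = Mul(Add(330, Mul(-16, 701)), Pow(Add(194382, 45220), -1)) = Mul(Add(330, -11216), Pow(239602, -1)) = Mul(-10886, Rational(1, 239602)) = Rational(-5443, 119801)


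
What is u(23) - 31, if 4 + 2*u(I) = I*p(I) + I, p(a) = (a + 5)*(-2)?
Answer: -1331/2 ≈ -665.50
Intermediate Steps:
p(a) = -10 - 2*a (p(a) = (5 + a)*(-2) = -10 - 2*a)
u(I) = -2 + I/2 + I*(-10 - 2*I)/2 (u(I) = -2 + (I*(-10 - 2*I) + I)/2 = -2 + (I + I*(-10 - 2*I))/2 = -2 + (I/2 + I*(-10 - 2*I)/2) = -2 + I/2 + I*(-10 - 2*I)/2)
u(23) - 31 = (-2 + (½)*23 - 1*23*(5 + 23)) - 31 = (-2 + 23/2 - 1*23*28) - 31 = (-2 + 23/2 - 644) - 31 = -1269/2 - 31 = -1331/2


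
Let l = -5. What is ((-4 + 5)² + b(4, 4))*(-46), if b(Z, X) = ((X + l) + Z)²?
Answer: -460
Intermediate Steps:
b(Z, X) = (-5 + X + Z)² (b(Z, X) = ((X - 5) + Z)² = ((-5 + X) + Z)² = (-5 + X + Z)²)
((-4 + 5)² + b(4, 4))*(-46) = ((-4 + 5)² + (-5 + 4 + 4)²)*(-46) = (1² + 3²)*(-46) = (1 + 9)*(-46) = 10*(-46) = -460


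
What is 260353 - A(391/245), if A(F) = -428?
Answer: 260781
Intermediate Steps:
260353 - A(391/245) = 260353 - 1*(-428) = 260353 + 428 = 260781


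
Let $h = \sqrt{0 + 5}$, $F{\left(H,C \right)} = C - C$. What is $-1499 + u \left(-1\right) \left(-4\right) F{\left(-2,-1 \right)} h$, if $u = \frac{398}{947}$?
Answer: $-1499$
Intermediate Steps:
$F{\left(H,C \right)} = 0$
$h = \sqrt{5} \approx 2.2361$
$u = \frac{398}{947}$ ($u = 398 \cdot \frac{1}{947} = \frac{398}{947} \approx 0.42027$)
$-1499 + u \left(-1\right) \left(-4\right) F{\left(-2,-1 \right)} h = -1499 + \frac{398 \left(-1\right) \left(-4\right) 0 \sqrt{5}}{947} = -1499 + \frac{398 \cdot 4 \cdot 0 \sqrt{5}}{947} = -1499 + \frac{398 \cdot 0 \sqrt{5}}{947} = -1499 + \frac{398}{947} \cdot 0 = -1499 + 0 = -1499$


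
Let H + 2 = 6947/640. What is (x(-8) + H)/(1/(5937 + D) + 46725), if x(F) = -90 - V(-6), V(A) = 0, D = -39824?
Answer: -1759853571/1013356847360 ≈ -0.0017367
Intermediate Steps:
x(F) = -90 (x(F) = -90 - 1*0 = -90 + 0 = -90)
H = 5667/640 (H = -2 + 6947/640 = 5667/640 ≈ 8.8547)
(x(-8) + H)/(1/(5937 + D) + 46725) = (-90 + 5667/640)/(1/(5937 - 39824) + 46725) = -51933/(640*(1/(-33887) + 46725)) = -51933/(640*(-1/33887 + 46725)) = -51933/(640*1583370074/33887) = -51933/640*33887/1583370074 = -1759853571/1013356847360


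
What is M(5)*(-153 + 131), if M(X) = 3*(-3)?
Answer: 198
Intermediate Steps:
M(X) = -9
M(5)*(-153 + 131) = -9*(-153 + 131) = -9*(-22) = 198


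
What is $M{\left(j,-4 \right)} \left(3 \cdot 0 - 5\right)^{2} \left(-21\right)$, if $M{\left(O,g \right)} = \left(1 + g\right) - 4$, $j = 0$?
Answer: $3675$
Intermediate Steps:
$M{\left(O,g \right)} = -3 + g$
$M{\left(j,-4 \right)} \left(3 \cdot 0 - 5\right)^{2} \left(-21\right) = \left(-3 - 4\right) \left(3 \cdot 0 - 5\right)^{2} \left(-21\right) = - 7 \left(0 - 5\right)^{2} \left(-21\right) = - 7 \left(-5\right)^{2} \left(-21\right) = \left(-7\right) 25 \left(-21\right) = \left(-175\right) \left(-21\right) = 3675$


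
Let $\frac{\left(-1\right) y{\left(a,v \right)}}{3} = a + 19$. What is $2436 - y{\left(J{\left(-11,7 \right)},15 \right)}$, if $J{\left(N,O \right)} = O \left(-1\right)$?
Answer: $2472$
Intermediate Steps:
$J{\left(N,O \right)} = - O$
$y{\left(a,v \right)} = -57 - 3 a$ ($y{\left(a,v \right)} = - 3 \left(a + 19\right) = - 3 \left(19 + a\right) = -57 - 3 a$)
$2436 - y{\left(J{\left(-11,7 \right)},15 \right)} = 2436 - \left(-57 - 3 \left(\left(-1\right) 7\right)\right) = 2436 - \left(-57 - -21\right) = 2436 - \left(-57 + 21\right) = 2436 - -36 = 2436 + 36 = 2472$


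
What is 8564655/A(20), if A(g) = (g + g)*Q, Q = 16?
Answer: 1712931/128 ≈ 13382.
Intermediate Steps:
A(g) = 32*g (A(g) = (g + g)*16 = (2*g)*16 = 32*g)
8564655/A(20) = 8564655/((32*20)) = 8564655/640 = 8564655*(1/640) = 1712931/128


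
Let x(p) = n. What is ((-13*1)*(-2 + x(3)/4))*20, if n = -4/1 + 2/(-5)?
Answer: 806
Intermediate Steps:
n = -22/5 (n = -4*1 + 2*(-⅕) = -4 - ⅖ = -22/5 ≈ -4.4000)
x(p) = -22/5
((-13*1)*(-2 + x(3)/4))*20 = ((-13*1)*(-2 - 22/5/4))*20 = -13*(-2 - 22/5*¼)*20 = -13*(-2 - 11/10)*20 = -13*(-31/10)*20 = (403/10)*20 = 806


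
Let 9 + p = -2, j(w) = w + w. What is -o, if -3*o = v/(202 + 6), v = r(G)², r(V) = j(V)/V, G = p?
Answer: 1/156 ≈ 0.0064103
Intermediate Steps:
j(w) = 2*w
p = -11 (p = -9 - 2 = -11)
G = -11
r(V) = 2 (r(V) = (2*V)/V = 2)
v = 4 (v = 2² = 4)
o = -1/156 (o = -4/(3*(202 + 6)) = -4/(3*208) = -4/624 = -⅓*1/52 = -1/156 ≈ -0.0064103)
-o = -1*(-1/156) = 1/156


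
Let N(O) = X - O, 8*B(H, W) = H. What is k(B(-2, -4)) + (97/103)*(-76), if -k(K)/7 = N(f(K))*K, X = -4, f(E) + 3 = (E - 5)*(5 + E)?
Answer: -195665/6592 ≈ -29.682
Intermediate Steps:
f(E) = -3 + (-5 + E)*(5 + E) (f(E) = -3 + (E - 5)*(5 + E) = -3 + (-5 + E)*(5 + E))
B(H, W) = H/8
N(O) = -4 - O
k(K) = -7*K*(24 - K**2) (k(K) = -7*(-4 - (-28 + K**2))*K = -7*(-4 + (28 - K**2))*K = -7*(24 - K**2)*K = -7*K*(24 - K**2))
k(B(-2, -4)) + (97/103)*(-76) = 7*((1/8)*(-2))*(-24 + ((1/8)*(-2))**2) + (97/103)*(-76) = 7*(-1/4)*(-24 + (-1/4)**2) + (97*(1/103))*(-76) = 7*(-1/4)*(-24 + 1/16) + (97/103)*(-76) = 7*(-1/4)*(-383/16) - 7372/103 = 2681/64 - 7372/103 = -195665/6592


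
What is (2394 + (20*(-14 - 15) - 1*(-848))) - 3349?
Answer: -687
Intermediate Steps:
(2394 + (20*(-14 - 15) - 1*(-848))) - 3349 = (2394 + (20*(-29) + 848)) - 3349 = (2394 + (-580 + 848)) - 3349 = (2394 + 268) - 3349 = 2662 - 3349 = -687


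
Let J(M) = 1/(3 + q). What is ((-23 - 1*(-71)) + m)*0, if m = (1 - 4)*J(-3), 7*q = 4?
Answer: 0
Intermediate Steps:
q = 4/7 (q = (1/7)*4 = 4/7 ≈ 0.57143)
J(M) = 7/25 (J(M) = 1/(3 + 4/7) = 1/(25/7) = 7/25)
m = -21/25 (m = (1 - 4)*(7/25) = -3*7/25 = -21/25 ≈ -0.84000)
((-23 - 1*(-71)) + m)*0 = ((-23 - 1*(-71)) - 21/25)*0 = ((-23 + 71) - 21/25)*0 = (48 - 21/25)*0 = (1179/25)*0 = 0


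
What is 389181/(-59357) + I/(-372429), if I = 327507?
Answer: -54794041216/7368756051 ≈ -7.4360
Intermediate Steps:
389181/(-59357) + I/(-372429) = 389181/(-59357) + 327507/(-372429) = 389181*(-1/59357) + 327507*(-1/372429) = -389181/59357 - 109169/124143 = -54794041216/7368756051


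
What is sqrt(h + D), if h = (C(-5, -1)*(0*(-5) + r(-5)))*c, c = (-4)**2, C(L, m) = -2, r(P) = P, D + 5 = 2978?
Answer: sqrt(3133) ≈ 55.973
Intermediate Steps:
D = 2973 (D = -5 + 2978 = 2973)
c = 16
h = 160 (h = -2*(0*(-5) - 5)*16 = -2*(0 - 5)*16 = -2*(-5)*16 = 10*16 = 160)
sqrt(h + D) = sqrt(160 + 2973) = sqrt(3133)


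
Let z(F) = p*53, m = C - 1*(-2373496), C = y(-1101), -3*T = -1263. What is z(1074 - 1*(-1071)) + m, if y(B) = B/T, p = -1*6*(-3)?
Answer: 999642349/421 ≈ 2.3744e+6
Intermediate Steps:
p = 18 (p = -6*(-3) = 18)
T = 421 (T = -⅓*(-1263) = 421)
y(B) = B/421
C = -1101/421 (C = (1/421)*(-1101) = -1101/421 ≈ -2.6152)
m = 999240715/421 (m = -1101/421 - 1*(-2373496) = -1101/421 + 2373496 = 999240715/421 ≈ 2.3735e+6)
z(F) = 954 (z(F) = 18*53 = 954)
z(1074 - 1*(-1071)) + m = 954 + 999240715/421 = 999642349/421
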